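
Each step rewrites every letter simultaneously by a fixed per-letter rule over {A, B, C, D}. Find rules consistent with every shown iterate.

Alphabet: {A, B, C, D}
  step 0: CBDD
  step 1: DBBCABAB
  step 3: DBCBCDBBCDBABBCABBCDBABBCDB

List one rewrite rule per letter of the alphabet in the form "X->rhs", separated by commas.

  step 0 ⇒ step 1: CBDD ⇒ DB·BC·AB·AB
    B ↦ BC
    C ↦ DB
    D ↦ AB
    A ↦ D  (constrained at step 1)

A->D, B->BC, C->DB, D->AB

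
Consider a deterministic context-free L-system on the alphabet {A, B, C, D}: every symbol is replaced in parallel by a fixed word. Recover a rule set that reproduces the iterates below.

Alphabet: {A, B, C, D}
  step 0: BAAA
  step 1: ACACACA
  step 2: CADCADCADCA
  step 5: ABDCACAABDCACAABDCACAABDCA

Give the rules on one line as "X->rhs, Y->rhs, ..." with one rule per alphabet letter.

A->CA, B->A, C->D, D->B

  step 1 ⇒ step 2: ACACACA ⇒ CA·D·CA·D·CA·D·CA
    A ↦ CA
    C ↦ D
  step 0 ⇒ step 1: BAAA ⇒ A·CA·CA·CA
    B ↦ A
    D ↦ B  (constrained at step 2)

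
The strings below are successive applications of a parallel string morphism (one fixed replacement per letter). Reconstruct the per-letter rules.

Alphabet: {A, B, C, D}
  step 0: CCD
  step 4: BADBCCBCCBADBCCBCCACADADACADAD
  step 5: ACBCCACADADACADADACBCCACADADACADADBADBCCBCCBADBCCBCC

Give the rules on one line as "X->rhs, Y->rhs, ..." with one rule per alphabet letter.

A->B, B->AC, C->AD, D->CC

  step 4 ⇒ step 5: BADBCCBCCBADBCCBCCACADADACADAD ⇒ AC·B·CC·AC·AD·AD·AC·AD·AD·AC·B·CC·AC·AD·AD·AC·AD·AD·B·AD·B·CC·B·CC·B·AD·B·CC·B·CC
    A ↦ B
    B ↦ AC
    C ↦ AD
    D ↦ CC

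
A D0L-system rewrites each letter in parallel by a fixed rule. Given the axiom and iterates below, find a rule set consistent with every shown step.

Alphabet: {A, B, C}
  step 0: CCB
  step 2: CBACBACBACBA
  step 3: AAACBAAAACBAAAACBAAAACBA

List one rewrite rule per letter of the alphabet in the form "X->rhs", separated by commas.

  step 2 ⇒ step 3: CBACBACBACBA ⇒ A·AA·CBA·A·AA·CBA·A·AA·CBA·A·AA·CBA
    A ↦ CBA
    B ↦ AA
    C ↦ A

A->CBA, B->AA, C->A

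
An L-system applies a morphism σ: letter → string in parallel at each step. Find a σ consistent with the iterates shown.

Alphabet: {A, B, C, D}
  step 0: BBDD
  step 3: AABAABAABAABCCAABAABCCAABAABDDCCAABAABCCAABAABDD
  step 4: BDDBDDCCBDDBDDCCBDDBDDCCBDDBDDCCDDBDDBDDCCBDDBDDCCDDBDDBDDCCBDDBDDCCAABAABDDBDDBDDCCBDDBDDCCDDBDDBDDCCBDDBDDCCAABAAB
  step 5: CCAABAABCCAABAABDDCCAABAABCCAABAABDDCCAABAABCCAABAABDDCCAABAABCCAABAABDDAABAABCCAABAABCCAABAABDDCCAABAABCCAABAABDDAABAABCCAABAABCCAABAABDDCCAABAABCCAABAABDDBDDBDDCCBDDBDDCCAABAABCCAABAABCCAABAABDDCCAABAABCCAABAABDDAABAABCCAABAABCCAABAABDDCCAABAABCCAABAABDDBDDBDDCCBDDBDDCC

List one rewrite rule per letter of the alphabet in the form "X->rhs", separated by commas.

  step 4 ⇒ step 5: BDDBDDCCBDDBDDCCBDDBDDCCBDDBDDCCDDBDDBDDCCBDDBDDCCDDBDDBDDCCBDDBDDCCAABAABDDBDDBDDCCBDDBDDCCDDBDDBDDCCBDDBDDCCAABAAB ⇒ CC·AAB·AAB·CC·AAB·AAB·D·D·CC·AAB·AAB·CC·AAB·AAB·D·D·CC·AAB·AAB·CC·AAB·AAB·D·D·CC·AAB·AAB·CC·AAB·AAB·D·D·AAB·AAB·CC·AAB·AAB·CC·AAB·AAB·D·D·CC·AAB·AAB·CC·AAB·AAB·D·D·AAB·AAB·CC·AAB·AAB·CC·AAB·AAB·D·D·CC·AAB·AAB·CC·AAB·AAB·D·D·BDD·BDD·CC·BDD·BDD·CC·AAB·AAB·CC·AAB·AAB·CC·AAB·AAB·D·D·CC·AAB·AAB·CC·AAB·AAB·D·D·AAB·AAB·CC·AAB·AAB·CC·AAB·AAB·D·D·CC·AAB·AAB·CC·AAB·AAB·D·D·BDD·BDD·CC·BDD·BDD·CC
    A ↦ BDD
    B ↦ CC
    C ↦ D
    D ↦ AAB

A->BDD, B->CC, C->D, D->AAB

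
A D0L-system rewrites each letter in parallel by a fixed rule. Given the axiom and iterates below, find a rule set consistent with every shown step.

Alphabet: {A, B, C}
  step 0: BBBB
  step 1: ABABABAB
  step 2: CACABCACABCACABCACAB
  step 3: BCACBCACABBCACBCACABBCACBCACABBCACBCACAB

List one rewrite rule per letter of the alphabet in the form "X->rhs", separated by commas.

  step 2 ⇒ step 3: CACABCACABCACABCACAB ⇒ B·CAC·B·CAC·AB·B·CAC·B·CAC·AB·B·CAC·B·CAC·AB·B·CAC·B·CAC·AB
    A ↦ CAC
    B ↦ AB
    C ↦ B

A->CAC, B->AB, C->B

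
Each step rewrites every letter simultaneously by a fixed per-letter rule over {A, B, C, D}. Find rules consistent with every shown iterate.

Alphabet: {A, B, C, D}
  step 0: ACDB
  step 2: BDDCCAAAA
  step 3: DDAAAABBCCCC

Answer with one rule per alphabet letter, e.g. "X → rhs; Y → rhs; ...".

  step 2 ⇒ step 3: BDDCCAAAA ⇒ DD·AA·AA·B·B·C·C·C·C
    A ↦ C
    B ↦ DD
    C ↦ B
    D ↦ AA

A->C, B->DD, C->B, D->AA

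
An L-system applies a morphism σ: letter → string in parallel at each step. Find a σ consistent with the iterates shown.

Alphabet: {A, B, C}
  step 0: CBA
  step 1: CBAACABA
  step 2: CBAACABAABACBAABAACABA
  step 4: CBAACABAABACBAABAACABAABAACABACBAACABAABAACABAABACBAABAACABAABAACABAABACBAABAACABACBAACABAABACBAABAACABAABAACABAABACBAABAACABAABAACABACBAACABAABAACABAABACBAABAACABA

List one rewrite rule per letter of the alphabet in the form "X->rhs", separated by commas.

  step 1 ⇒ step 2: CBAACABA ⇒ CBA·AC·ABA·ABA·CBA·ABA·AC·ABA
    A ↦ ABA
    B ↦ AC
    C ↦ CBA

A->ABA, B->AC, C->CBA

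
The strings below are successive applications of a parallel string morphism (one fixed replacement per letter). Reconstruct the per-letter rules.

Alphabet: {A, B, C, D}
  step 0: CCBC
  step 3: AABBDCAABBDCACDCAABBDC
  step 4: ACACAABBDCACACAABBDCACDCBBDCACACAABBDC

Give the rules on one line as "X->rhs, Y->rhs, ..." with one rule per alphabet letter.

  step 3 ⇒ step 4: AABBDCAABBDCACDCAABBDC ⇒ AC·AC·A·A·BB·DC·AC·AC·A·A·BB·DC·AC·DC·BB·DC·AC·AC·A·A·BB·DC
    A ↦ AC
    B ↦ A
    C ↦ DC
    D ↦ BB

A->AC, B->A, C->DC, D->BB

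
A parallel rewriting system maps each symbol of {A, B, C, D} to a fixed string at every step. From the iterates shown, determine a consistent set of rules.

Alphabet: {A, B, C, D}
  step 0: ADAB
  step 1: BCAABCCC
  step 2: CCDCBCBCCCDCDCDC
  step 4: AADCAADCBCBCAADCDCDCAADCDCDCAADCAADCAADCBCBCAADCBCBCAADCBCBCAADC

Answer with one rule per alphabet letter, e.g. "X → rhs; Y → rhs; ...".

  step 1 ⇒ step 2: BCAABCCC ⇒ CC·DC·BC·BC·CC·DC·DC·DC
    A ↦ BC
    B ↦ CC
    C ↦ DC
  step 0 ⇒ step 1: ADAB ⇒ BC·AA·BC·CC
    D ↦ AA

A->BC, B->CC, C->DC, D->AA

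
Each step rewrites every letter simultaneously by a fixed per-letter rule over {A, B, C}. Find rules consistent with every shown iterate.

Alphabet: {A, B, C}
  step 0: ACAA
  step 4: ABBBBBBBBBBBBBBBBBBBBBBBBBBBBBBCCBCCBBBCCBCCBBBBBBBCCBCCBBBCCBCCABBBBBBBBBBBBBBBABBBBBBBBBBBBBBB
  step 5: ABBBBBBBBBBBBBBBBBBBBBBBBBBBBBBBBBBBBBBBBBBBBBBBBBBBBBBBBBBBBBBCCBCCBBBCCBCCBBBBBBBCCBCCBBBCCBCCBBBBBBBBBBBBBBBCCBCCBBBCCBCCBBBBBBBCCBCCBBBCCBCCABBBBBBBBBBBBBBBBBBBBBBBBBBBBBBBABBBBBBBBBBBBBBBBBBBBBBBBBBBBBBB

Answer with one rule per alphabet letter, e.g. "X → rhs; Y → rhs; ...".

  step 4 ⇒ step 5: ABBBBBBBBBBBBBBBBBBBBBBBBBBBBBBCCBCCBBBCCBCCBBBBBBBCCBCCBBBCCBCCABBBBBBBBBBBBBBBABBBBBBBBBBBBBBB ⇒ AB·BB·BB·BB·BB·BB·BB·BB·BB·BB·BB·BB·BB·BB·BB·BB·BB·BB·BB·BB·BB·BB·BB·BB·BB·BB·BB·BB·BB·BB·BB·BCC·BCC·BB·BCC·BCC·BB·BB·BB·BCC·BCC·BB·BCC·BCC·BB·BB·BB·BB·BB·BB·BB·BCC·BCC·BB·BCC·BCC·BB·BB·BB·BCC·BCC·BB·BCC·BCC·AB·BB·BB·BB·BB·BB·BB·BB·BB·BB·BB·BB·BB·BB·BB·BB·AB·BB·BB·BB·BB·BB·BB·BB·BB·BB·BB·BB·BB·BB·BB·BB
    A ↦ AB
    B ↦ BB
    C ↦ BCC

A->AB, B->BB, C->BCC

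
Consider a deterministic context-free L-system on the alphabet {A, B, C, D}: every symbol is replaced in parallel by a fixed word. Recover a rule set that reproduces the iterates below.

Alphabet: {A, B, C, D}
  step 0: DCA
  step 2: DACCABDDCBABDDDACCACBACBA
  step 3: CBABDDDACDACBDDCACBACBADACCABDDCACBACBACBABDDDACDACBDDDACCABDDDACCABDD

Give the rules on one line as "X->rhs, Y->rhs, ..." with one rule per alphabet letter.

A->BDD, B->CA, C->DAC, D->CBA

  step 2 ⇒ step 3: DACCABDDCBABDDDACCACBACBA ⇒ CBA·BDD·DAC·DAC·BDD·CA·CBA·CBA·DAC·CA·BDD·CA·CBA·CBA·CBA·BDD·DAC·DAC·BDD·DAC·CA·BDD·DAC·CA·BDD
    A ↦ BDD
    B ↦ CA
    C ↦ DAC
    D ↦ CBA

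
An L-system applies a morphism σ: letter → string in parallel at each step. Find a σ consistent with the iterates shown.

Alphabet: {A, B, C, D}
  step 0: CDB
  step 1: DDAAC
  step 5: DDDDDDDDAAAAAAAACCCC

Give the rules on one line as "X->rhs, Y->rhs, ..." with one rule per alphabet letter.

  step 0 ⇒ step 1: CDB ⇒ DD·AA·C
    B ↦ C
    C ↦ DD
    D ↦ AA
    A ↦ B  (constrained at step 1)

A->B, B->C, C->DD, D->AA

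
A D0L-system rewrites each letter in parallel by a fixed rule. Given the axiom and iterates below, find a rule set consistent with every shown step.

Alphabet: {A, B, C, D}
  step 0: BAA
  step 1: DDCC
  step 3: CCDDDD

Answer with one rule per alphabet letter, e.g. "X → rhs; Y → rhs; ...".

  step 0 ⇒ step 1: BAA ⇒ DD·C·C
    A ↦ C
    B ↦ DD
    C ↦ B  (constrained at step 1)
    D ↦ A  (constrained at step 1)

A->C, B->DD, C->B, D->A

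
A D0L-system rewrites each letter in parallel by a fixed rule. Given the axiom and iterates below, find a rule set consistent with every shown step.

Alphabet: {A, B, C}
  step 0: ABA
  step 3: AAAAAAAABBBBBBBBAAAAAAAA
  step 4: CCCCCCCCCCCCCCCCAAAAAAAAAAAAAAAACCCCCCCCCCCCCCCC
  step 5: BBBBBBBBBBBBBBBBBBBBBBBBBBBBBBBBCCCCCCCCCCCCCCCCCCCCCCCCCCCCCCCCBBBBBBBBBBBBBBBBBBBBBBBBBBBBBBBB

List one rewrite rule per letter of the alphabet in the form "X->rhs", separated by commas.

A->CC, B->AA, C->BB

  step 4 ⇒ step 5: CCCCCCCCCCCCCCCCAAAAAAAAAAAAAAAACCCCCCCCCCCCCCCC ⇒ BB·BB·BB·BB·BB·BB·BB·BB·BB·BB·BB·BB·BB·BB·BB·BB·CC·CC·CC·CC·CC·CC·CC·CC·CC·CC·CC·CC·CC·CC·CC·CC·BB·BB·BB·BB·BB·BB·BB·BB·BB·BB·BB·BB·BB·BB·BB·BB
    A ↦ CC
    C ↦ BB
  step 3 ⇒ step 4: AAAAAAAABBBBBBBBAAAAAAAA ⇒ CC·CC·CC·CC·CC·CC·CC·CC·AA·AA·AA·AA·AA·AA·AA·AA·CC·CC·CC·CC·CC·CC·CC·CC
    B ↦ AA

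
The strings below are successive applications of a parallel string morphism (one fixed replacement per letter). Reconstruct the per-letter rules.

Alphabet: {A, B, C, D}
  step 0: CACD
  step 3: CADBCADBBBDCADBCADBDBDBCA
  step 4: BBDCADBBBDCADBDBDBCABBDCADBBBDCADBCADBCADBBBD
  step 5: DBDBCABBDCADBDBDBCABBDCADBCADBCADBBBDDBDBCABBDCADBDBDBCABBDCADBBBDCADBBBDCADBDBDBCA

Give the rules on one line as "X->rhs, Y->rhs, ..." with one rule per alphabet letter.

  step 4 ⇒ step 5: BBDCADBBBDCADBDBDBCABBDCADBBBDCADBCADBCADBBBD ⇒ DB·DB·CA·BB·D·CA·DB·DB·DB·CA·BB·D·CA·DB·CA·DB·CA·DB·BB·D·DB·DB·CA·BB·D·CA·DB·DB·DB·CA·BB·D·CA·DB·BB·D·CA·DB·BB·D·CA·DB·DB·DB·CA
    A ↦ D
    B ↦ DB
    C ↦ BB
    D ↦ CA

A->D, B->DB, C->BB, D->CA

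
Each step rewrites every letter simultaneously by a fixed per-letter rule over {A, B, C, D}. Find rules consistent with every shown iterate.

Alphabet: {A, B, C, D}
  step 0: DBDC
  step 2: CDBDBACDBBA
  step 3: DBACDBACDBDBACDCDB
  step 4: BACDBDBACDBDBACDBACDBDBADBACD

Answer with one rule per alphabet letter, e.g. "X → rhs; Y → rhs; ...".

  step 3 ⇒ step 4: DBACDBACDBDBACDCDB ⇒ BA·CD·B·D·BA·CD·B·D·BA·CD·BA·CD·B·D·BA·D·BA·CD
    A ↦ B
    B ↦ CD
    C ↦ D
    D ↦ BA

A->B, B->CD, C->D, D->BA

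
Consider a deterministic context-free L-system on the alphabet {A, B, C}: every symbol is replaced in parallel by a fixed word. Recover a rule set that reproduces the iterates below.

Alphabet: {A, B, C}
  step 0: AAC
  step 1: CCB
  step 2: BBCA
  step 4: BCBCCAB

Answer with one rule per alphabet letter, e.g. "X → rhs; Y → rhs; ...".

A->C, B->CA, C->B

  step 1 ⇒ step 2: CCB ⇒ B·B·CA
    B ↦ CA
    C ↦ B
  step 0 ⇒ step 1: AAC ⇒ C·C·B
    A ↦ C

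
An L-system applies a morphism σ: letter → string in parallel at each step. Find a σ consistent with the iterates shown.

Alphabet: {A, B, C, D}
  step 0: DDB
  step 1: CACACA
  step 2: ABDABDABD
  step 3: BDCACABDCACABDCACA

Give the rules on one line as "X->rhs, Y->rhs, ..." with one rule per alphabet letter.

A->BD, B->CA, C->A, D->CA

  step 2 ⇒ step 3: ABDABDABD ⇒ BD·CA·CA·BD·CA·CA·BD·CA·CA
    A ↦ BD
    B ↦ CA
    D ↦ CA
  step 1 ⇒ step 2: CACACA ⇒ A·BD·A·BD·A·BD
    C ↦ A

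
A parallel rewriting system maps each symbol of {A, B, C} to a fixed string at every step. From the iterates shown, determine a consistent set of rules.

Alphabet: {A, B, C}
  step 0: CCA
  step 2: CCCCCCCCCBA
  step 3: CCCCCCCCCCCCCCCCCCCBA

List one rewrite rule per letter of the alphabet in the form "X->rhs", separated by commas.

  step 2 ⇒ step 3: CCCCCCCCCBA ⇒ CC·CC·CC·CC·CC·CC·CC·CC·CC·C·BA
    A ↦ BA
    B ↦ C
    C ↦ CC

A->BA, B->C, C->CC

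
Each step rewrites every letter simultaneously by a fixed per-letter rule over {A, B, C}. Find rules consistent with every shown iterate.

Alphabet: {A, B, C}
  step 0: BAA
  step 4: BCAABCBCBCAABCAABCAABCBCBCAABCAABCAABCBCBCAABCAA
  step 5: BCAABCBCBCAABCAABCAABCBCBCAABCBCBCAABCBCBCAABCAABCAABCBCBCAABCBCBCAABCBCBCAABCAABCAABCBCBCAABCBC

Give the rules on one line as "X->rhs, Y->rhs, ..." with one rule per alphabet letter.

  step 4 ⇒ step 5: BCAABCBCBCAABCAABCAABCBCBCAABCAABCAABCBCBCAABCAA ⇒ BC·AA·BC·BC·BC·AA·BC·AA·BC·AA·BC·BC·BC·AA·BC·BC·BC·AA·BC·BC·BC·AA·BC·AA·BC·AA·BC·BC·BC·AA·BC·BC·BC·AA·BC·BC·BC·AA·BC·AA·BC·AA·BC·BC·BC·AA·BC·BC
    A ↦ BC
    B ↦ BC
    C ↦ AA

A->BC, B->BC, C->AA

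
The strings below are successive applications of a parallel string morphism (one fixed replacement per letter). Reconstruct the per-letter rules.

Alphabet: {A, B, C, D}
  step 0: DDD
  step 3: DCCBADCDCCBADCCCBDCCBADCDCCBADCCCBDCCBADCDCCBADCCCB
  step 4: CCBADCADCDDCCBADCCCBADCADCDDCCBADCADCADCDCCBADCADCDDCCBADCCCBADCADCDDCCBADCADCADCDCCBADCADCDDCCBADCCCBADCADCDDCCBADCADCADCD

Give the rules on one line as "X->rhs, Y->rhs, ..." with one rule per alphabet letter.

A->D, B->D, C->ADC, D->CCB

  step 3 ⇒ step 4: DCCBADCDCCBADCCCBDCCBADCDCCBADCCCBDCCBADCDCCBADCCCB ⇒ CCB·ADC·ADC·D·D·CCB·ADC·CCB·ADC·ADC·D·D·CCB·ADC·ADC·ADC·D·CCB·ADC·ADC·D·D·CCB·ADC·CCB·ADC·ADC·D·D·CCB·ADC·ADC·ADC·D·CCB·ADC·ADC·D·D·CCB·ADC·CCB·ADC·ADC·D·D·CCB·ADC·ADC·ADC·D
    A ↦ D
    B ↦ D
    C ↦ ADC
    D ↦ CCB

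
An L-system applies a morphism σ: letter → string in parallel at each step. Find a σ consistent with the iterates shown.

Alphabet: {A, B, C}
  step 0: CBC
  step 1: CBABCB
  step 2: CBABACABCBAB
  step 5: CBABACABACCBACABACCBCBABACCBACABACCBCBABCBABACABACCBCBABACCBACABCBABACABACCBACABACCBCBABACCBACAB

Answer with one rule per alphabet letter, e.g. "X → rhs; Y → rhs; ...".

A->AC, B->AB, C->CB

  step 1 ⇒ step 2: CBABCB ⇒ CB·AB·AC·AB·CB·AB
    A ↦ AC
    B ↦ AB
    C ↦ CB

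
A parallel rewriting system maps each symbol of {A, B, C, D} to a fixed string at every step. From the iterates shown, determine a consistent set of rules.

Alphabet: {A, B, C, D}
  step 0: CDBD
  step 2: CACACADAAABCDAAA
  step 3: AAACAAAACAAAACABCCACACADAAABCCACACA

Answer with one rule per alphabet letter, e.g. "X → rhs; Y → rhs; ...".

A->CA, B->D, C->AAA, D->BC

  step 2 ⇒ step 3: CACACADAAABCDAAA ⇒ AAA·CA·AAA·CA·AAA·CA·BC·CA·CA·CA·D·AAA·BC·CA·CA·CA
    A ↦ CA
    B ↦ D
    C ↦ AAA
    D ↦ BC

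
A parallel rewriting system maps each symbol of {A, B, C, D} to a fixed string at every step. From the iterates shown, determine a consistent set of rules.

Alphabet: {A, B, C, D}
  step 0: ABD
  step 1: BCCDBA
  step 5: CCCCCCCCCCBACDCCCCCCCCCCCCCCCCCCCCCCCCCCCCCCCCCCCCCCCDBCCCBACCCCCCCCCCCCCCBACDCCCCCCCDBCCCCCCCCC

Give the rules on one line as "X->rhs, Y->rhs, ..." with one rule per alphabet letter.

A->BC, B->CD, C->CC, D->BA

  step 0 ⇒ step 1: ABD ⇒ BC·CD·BA
    A ↦ BC
    B ↦ CD
    D ↦ BA
    C ↦ CC  (constrained at step 1)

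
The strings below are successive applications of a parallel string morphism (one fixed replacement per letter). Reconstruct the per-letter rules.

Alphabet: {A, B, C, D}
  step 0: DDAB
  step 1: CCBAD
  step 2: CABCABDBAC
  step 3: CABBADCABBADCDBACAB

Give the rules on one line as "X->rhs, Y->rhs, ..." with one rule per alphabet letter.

A->BA, B->D, C->CAB, D->C

  step 2 ⇒ step 3: CABCABDBAC ⇒ CAB·BA·D·CAB·BA·D·C·D·BA·CAB
    A ↦ BA
    B ↦ D
    C ↦ CAB
    D ↦ C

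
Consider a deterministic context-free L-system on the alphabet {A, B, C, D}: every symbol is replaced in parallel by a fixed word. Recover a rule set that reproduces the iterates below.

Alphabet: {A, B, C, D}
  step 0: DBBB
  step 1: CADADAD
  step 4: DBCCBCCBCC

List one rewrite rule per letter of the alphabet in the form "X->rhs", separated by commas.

  step 0 ⇒ step 1: DBBB ⇒ C·AD·AD·AD
    B ↦ AD
    D ↦ C
    A ↦ B  (constrained at step 1)
    C ↦ D  (constrained at step 1)

A->B, B->AD, C->D, D->C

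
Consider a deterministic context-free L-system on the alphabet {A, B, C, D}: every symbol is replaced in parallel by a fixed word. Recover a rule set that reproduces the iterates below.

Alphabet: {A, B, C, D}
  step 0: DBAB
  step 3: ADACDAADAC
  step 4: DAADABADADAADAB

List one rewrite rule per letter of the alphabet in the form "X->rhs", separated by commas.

  step 3 ⇒ step 4: ADACDAADAC ⇒ DA·A·DA·B·A·DA·DA·A·DA·B
    A ↦ DA
    C ↦ B
    D ↦ A
    B ↦ C  (constrained at step 0)

A->DA, B->C, C->B, D->A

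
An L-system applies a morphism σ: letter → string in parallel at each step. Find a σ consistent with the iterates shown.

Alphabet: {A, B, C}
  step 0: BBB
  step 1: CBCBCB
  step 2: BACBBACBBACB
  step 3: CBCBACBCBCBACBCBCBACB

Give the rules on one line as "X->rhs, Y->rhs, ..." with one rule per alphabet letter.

  step 2 ⇒ step 3: BACBBACBBACB ⇒ CB·C·BA·CB·CB·C·BA·CB·CB·C·BA·CB
    A ↦ C
    B ↦ CB
    C ↦ BA

A->C, B->CB, C->BA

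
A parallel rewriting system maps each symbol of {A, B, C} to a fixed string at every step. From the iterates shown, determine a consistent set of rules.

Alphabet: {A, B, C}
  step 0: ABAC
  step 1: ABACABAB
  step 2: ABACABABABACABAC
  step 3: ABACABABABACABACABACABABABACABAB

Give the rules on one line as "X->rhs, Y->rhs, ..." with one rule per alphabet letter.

A->AB, B->AC, C->AB

  step 2 ⇒ step 3: ABACABABABACABAC ⇒ AB·AC·AB·AB·AB·AC·AB·AC·AB·AC·AB·AB·AB·AC·AB·AB
    A ↦ AB
    B ↦ AC
    C ↦ AB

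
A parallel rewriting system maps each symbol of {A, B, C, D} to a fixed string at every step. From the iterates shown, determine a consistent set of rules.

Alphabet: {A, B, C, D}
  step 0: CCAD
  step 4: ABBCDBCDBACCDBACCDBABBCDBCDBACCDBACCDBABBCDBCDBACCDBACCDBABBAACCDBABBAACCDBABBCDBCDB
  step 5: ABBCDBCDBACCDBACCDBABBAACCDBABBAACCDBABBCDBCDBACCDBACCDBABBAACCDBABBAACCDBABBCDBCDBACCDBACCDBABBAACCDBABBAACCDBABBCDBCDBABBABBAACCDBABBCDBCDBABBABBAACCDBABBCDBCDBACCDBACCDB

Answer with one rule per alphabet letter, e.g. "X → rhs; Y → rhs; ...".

  step 4 ⇒ step 5: ABBCDBCDBACCDBACCDBABBCDBCDBACCDBACCDBABBCDBCDBACCDBACCDBABBAACCDBABBAACCDBABBCDBCDB ⇒ ABB·CDB·CDB·A·C·CDB·A·C·CDB·ABB·A·A·C·CDB·ABB·A·A·C·CDB·ABB·CDB·CDB·A·C·CDB·A·C·CDB·ABB·A·A·C·CDB·ABB·A·A·C·CDB·ABB·CDB·CDB·A·C·CDB·A·C·CDB·ABB·A·A·C·CDB·ABB·A·A·C·CDB·ABB·CDB·CDB·ABB·ABB·A·A·C·CDB·ABB·CDB·CDB·ABB·ABB·A·A·C·CDB·ABB·CDB·CDB·A·C·CDB·A·C·CDB
    A ↦ ABB
    B ↦ CDB
    C ↦ A
    D ↦ C

A->ABB, B->CDB, C->A, D->C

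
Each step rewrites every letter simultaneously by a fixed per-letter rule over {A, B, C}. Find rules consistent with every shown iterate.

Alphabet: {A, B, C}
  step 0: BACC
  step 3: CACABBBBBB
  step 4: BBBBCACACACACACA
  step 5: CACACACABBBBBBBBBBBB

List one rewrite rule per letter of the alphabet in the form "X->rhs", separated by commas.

A->B, B->CA, C->B

  step 4 ⇒ step 5: BBBBCACACACACACA ⇒ CA·CA·CA·CA·B·B·B·B·B·B·B·B·B·B·B·B
    A ↦ B
    B ↦ CA
    C ↦ B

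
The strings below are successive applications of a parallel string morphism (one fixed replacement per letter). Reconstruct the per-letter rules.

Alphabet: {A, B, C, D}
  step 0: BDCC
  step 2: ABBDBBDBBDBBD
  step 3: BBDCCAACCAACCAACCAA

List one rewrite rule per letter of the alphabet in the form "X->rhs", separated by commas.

A->BBD, B->C, C->A, D->AA

  step 2 ⇒ step 3: ABBDBBDBBDBBD ⇒ BBD·C·C·AA·C·C·AA·C·C·AA·C·C·AA
    A ↦ BBD
    B ↦ C
    D ↦ AA
    C ↦ A  (constrained at step 0)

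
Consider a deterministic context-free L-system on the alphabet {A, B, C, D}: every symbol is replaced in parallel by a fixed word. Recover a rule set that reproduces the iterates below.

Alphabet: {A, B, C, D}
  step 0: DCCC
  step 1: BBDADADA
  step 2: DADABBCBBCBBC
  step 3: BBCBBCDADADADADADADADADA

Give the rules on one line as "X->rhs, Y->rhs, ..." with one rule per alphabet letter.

  step 2 ⇒ step 3: DADABBCBBCBBC ⇒ BB·C·BB·C·DA·DA·DA·DA·DA·DA·DA·DA·DA
    A ↦ C
    B ↦ DA
    C ↦ DA
    D ↦ BB

A->C, B->DA, C->DA, D->BB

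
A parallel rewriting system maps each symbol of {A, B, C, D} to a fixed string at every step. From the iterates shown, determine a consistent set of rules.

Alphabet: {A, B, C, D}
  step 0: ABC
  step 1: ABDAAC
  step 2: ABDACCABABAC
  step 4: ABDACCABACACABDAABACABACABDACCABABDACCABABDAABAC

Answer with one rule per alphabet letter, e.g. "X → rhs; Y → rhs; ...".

  step 1 ⇒ step 2: ABDAAC ⇒ AB·DA·CC·AB·AB·AC
    A ↦ AB
    B ↦ DA
    C ↦ AC
    D ↦ CC

A->AB, B->DA, C->AC, D->CC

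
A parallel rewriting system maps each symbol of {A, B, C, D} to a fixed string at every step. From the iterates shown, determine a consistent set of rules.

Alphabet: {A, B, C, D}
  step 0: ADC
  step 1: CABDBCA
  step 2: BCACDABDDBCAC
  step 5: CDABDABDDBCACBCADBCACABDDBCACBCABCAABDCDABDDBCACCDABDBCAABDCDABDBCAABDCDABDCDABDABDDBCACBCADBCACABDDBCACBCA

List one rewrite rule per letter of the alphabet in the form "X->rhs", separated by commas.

  step 1 ⇒ step 2: CABDBCA ⇒ BCA·C·D·ABD·D·BCA·C
    A ↦ C
    B ↦ D
    C ↦ BCA
    D ↦ ABD

A->C, B->D, C->BCA, D->ABD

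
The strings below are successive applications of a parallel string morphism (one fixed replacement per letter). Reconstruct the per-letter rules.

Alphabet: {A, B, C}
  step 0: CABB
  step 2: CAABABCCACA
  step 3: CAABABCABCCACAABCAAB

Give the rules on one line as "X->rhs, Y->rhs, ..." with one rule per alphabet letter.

  step 2 ⇒ step 3: CAABABCCACA ⇒ CA·AB·AB·C·AB·C·CA·CA·AB·CA·AB
    A ↦ AB
    B ↦ C
    C ↦ CA

A->AB, B->C, C->CA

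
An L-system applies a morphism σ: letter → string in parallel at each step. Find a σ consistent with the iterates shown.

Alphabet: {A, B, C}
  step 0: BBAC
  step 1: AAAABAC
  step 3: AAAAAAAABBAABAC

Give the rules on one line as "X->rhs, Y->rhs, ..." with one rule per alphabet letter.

  step 0 ⇒ step 1: BBAC ⇒ AA·AA·B·AC
    A ↦ B
    B ↦ AA
    C ↦ AC

A->B, B->AA, C->AC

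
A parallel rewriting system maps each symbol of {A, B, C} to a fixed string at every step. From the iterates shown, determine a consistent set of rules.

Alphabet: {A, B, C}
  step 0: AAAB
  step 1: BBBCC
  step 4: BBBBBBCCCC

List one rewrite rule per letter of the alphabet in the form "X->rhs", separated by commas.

A->B, B->CC, C->A

  step 0 ⇒ step 1: AAAB ⇒ B·B·B·CC
    A ↦ B
    B ↦ CC
    C ↦ A  (constrained at step 1)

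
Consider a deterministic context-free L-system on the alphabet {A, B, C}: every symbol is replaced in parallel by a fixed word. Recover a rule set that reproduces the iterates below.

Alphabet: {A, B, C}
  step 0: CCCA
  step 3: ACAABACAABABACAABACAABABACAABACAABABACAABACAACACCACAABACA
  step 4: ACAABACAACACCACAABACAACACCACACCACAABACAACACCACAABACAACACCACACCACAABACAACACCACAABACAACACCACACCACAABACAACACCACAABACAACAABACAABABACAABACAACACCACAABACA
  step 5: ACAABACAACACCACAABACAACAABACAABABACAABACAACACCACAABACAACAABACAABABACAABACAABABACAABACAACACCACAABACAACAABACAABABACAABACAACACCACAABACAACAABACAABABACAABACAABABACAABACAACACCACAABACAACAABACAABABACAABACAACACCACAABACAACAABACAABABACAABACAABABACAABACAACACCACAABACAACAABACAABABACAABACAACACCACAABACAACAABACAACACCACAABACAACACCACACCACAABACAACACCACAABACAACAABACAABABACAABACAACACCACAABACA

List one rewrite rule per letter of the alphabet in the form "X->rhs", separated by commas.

  step 4 ⇒ step 5: ACAABACAACACCACAABACAACACCACACCACAABACAACACCACAABACAACACCACACCACAABACAACACCACAABACAACACCACACCACAABACAACACCACAABACAACAABACAABABACAABACAACACCACAABACA ⇒ ACA·AB·ACA·ACA·CC·ACA·AB·ACA·ACA·AB·ACA·AB·AB·ACA·AB·ACA·ACA·CC·ACA·AB·ACA·ACA·AB·ACA·AB·AB·ACA·AB·ACA·AB·AB·ACA·AB·ACA·ACA·CC·ACA·AB·ACA·ACA·AB·ACA·AB·AB·ACA·AB·ACA·ACA·CC·ACA·AB·ACA·ACA·AB·ACA·AB·AB·ACA·AB·ACA·AB·AB·ACA·AB·ACA·ACA·CC·ACA·AB·ACA·ACA·AB·ACA·AB·AB·ACA·AB·ACA·ACA·CC·ACA·AB·ACA·ACA·AB·ACA·AB·AB·ACA·AB·ACA·AB·AB·ACA·AB·ACA·ACA·CC·ACA·AB·ACA·ACA·AB·ACA·AB·AB·ACA·AB·ACA·ACA·CC·ACA·AB·ACA·ACA·AB·ACA·ACA·CC·ACA·AB·ACA·ACA·CC·ACA·CC·ACA·AB·ACA·ACA·CC·ACA·AB·ACA·ACA·AB·ACA·AB·AB·ACA·AB·ACA·ACA·CC·ACA·AB·ACA
    A ↦ ACA
    B ↦ CC
    C ↦ AB

A->ACA, B->CC, C->AB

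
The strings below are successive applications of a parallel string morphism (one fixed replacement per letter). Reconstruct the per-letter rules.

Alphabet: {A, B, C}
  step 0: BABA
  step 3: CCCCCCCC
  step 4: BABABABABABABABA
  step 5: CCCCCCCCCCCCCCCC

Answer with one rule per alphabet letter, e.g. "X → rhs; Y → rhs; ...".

A->C, B->C, C->BA

  step 4 ⇒ step 5: BABABABABABABABA ⇒ C·C·C·C·C·C·C·C·C·C·C·C·C·C·C·C
    A ↦ C
    B ↦ C
  step 3 ⇒ step 4: CCCCCCCC ⇒ BA·BA·BA·BA·BA·BA·BA·BA
    C ↦ BA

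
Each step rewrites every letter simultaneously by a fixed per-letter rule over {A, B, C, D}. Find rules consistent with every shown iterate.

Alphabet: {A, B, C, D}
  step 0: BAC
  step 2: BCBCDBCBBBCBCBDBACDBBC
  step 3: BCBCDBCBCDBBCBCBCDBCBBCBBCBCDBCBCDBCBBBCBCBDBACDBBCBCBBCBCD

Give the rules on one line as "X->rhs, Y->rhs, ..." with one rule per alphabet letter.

  step 2 ⇒ step 3: BCBCDBCBBBCBCBDBACDBBC ⇒ BCB·CD·BCB·CD·BBC·BCB·CD·BCB·BCB·BCB·CD·BCB·CD·BCB·BBC·BCB·DBA·CD·BBC·BCB·BCB·CD
    A ↦ DBA
    B ↦ BCB
    C ↦ CD
    D ↦ BBC

A->DBA, B->BCB, C->CD, D->BBC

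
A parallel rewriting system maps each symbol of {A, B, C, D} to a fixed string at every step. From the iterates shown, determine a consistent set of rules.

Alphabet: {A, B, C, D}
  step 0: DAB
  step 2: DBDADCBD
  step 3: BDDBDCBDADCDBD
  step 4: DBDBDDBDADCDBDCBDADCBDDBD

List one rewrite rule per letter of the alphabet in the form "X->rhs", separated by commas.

  step 3 ⇒ step 4: BDDBDCBDADCDBD ⇒ D·BD·BD·D·BD·ADC·D·BD·C·BD·ADC·BD·D·BD
    A ↦ C
    B ↦ D
    C ↦ ADC
    D ↦ BD

A->C, B->D, C->ADC, D->BD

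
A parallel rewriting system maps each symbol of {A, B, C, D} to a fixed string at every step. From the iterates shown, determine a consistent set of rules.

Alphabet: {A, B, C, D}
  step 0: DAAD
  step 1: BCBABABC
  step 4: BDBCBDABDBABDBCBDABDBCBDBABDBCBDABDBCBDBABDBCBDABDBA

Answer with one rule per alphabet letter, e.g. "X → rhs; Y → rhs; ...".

A->BA, B->BD, C->A, D->BC

  step 0 ⇒ step 1: DAAD ⇒ BC·BA·BA·BC
    A ↦ BA
    D ↦ BC
    B ↦ BD  (constrained at step 1)
    C ↦ A  (constrained at step 1)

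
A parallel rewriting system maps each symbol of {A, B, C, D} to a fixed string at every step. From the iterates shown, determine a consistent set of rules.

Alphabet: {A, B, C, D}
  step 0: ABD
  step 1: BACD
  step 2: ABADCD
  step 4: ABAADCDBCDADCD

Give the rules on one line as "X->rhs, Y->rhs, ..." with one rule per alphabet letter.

  step 1 ⇒ step 2: BACD ⇒ A·B·AD·CD
    A ↦ B
    B ↦ A
    C ↦ AD
    D ↦ CD

A->B, B->A, C->AD, D->CD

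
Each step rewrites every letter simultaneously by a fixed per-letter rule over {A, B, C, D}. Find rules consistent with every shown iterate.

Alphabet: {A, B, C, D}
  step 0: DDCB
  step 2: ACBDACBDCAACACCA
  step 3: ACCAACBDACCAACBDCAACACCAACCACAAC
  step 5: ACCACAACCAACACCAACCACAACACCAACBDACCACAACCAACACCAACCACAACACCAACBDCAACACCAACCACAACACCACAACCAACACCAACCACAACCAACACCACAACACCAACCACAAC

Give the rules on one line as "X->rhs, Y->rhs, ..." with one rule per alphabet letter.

  step 2 ⇒ step 3: ACBDACBDCAACACCA ⇒ AC·CA·AC·BD·AC·CA·AC·BD·CA·AC·AC·CA·AC·CA·CA·AC
    A ↦ AC
    B ↦ AC
    C ↦ CA
    D ↦ BD

A->AC, B->AC, C->CA, D->BD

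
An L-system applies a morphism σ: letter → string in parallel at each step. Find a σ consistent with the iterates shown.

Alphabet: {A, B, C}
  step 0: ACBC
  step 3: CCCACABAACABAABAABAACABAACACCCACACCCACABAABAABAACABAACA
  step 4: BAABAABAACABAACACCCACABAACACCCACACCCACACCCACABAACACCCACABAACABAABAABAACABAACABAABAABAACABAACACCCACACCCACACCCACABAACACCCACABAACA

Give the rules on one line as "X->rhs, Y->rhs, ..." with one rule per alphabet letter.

A->CA, B->CC, C->BAA

  step 3 ⇒ step 4: CCCACABAACABAABAABAACABAACACCCACACCCACABAABAABAACABAACA ⇒ BAA·BAA·BAA·CA·BAA·CA·CC·CA·CA·BAA·CA·CC·CA·CA·CC·CA·CA·CC·CA·CA·BAA·CA·CC·CA·CA·BAA·CA·BAA·BAA·BAA·CA·BAA·CA·BAA·BAA·BAA·CA·BAA·CA·CC·CA·CA·CC·CA·CA·CC·CA·CA·BAA·CA·CC·CA·CA·BAA·CA
    A ↦ CA
    B ↦ CC
    C ↦ BAA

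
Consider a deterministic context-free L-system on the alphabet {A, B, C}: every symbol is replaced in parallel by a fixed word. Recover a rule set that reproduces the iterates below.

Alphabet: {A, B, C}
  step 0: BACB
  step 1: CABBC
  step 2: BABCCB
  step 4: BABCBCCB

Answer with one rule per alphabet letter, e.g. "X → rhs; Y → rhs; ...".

A->AB, B->C, C->B

  step 1 ⇒ step 2: CABBC ⇒ B·AB·C·C·B
    A ↦ AB
    B ↦ C
    C ↦ B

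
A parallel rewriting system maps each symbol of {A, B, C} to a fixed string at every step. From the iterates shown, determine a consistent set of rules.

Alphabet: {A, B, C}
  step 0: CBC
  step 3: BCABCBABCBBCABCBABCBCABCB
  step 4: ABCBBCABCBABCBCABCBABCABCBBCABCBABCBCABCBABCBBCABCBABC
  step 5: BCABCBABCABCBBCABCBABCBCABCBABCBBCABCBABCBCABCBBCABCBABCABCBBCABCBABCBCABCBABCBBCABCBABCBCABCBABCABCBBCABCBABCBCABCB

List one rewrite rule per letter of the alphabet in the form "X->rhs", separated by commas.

A->BC, B->ABC, C->B

  step 4 ⇒ step 5: ABCBBCABCBABCBCABCBABCABCBBCABCBABCBCABCBABCBBCABCBABC ⇒ BC·ABC·B·ABC·ABC·B·BC·ABC·B·ABC·BC·ABC·B·ABC·B·BC·ABC·B·ABC·BC·ABC·B·BC·ABC·B·ABC·ABC·B·BC·ABC·B·ABC·BC·ABC·B·ABC·B·BC·ABC·B·ABC·BC·ABC·B·ABC·ABC·B·BC·ABC·B·ABC·BC·ABC·B
    A ↦ BC
    B ↦ ABC
    C ↦ B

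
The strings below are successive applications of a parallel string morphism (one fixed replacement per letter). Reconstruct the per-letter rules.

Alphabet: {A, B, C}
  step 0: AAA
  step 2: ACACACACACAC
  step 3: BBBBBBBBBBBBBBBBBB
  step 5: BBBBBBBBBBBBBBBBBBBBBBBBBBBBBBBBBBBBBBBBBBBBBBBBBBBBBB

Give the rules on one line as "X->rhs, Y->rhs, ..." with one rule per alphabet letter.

  step 2 ⇒ step 3: ACACACACACAC ⇒ BB·B·BB·B·BB·B·BB·B·BB·B·BB·B
    A ↦ BB
    C ↦ B
    B ↦ AC  (constrained at step 3)

A->BB, B->AC, C->B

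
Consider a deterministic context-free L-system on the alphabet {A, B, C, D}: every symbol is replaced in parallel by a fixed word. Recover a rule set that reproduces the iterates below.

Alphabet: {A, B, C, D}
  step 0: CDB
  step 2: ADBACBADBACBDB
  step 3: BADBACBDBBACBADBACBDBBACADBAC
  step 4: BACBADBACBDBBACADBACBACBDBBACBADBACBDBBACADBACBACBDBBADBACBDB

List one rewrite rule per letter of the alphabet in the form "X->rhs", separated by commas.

  step 3 ⇒ step 4: BADBACBDBBACBADBACBDBBACADBAC ⇒ BAC·B·AD·BAC·B·DB·BAC·AD·BAC·BAC·B·DB·BAC·B·AD·BAC·B·DB·BAC·AD·BAC·BAC·B·DB·B·AD·BAC·B·DB
    A ↦ B
    B ↦ BAC
    C ↦ DB
    D ↦ AD

A->B, B->BAC, C->DB, D->AD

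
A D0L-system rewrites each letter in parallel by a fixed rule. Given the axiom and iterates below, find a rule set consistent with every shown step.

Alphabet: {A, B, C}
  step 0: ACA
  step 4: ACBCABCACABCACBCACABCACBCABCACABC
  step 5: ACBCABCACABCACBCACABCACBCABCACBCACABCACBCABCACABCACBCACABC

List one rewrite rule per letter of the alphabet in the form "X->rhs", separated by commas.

  step 4 ⇒ step 5: ACBCABCACABCACBCACABCACBCABCACABC ⇒ AC·BC·A·BC·AC·A·BC·AC·BC·AC·A·BC·AC·BC·A·BC·AC·BC·AC·A·BC·AC·BC·A·BC·AC·A·BC·AC·BC·AC·A·BC
    A ↦ AC
    B ↦ A
    C ↦ BC

A->AC, B->A, C->BC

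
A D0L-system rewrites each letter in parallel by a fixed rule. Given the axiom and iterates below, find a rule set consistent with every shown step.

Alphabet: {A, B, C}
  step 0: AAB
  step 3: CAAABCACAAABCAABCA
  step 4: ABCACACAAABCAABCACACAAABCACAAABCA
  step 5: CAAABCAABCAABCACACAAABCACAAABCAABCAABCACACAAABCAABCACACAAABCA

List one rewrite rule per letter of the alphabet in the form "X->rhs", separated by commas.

  step 4 ⇒ step 5: ABCACACAAABCAABCACACAAABCACAAABCA ⇒ CA·A·AB·CA·AB·CA·AB·CA·CA·CA·A·AB·CA·CA·A·AB·CA·AB·CA·AB·CA·CA·CA·A·AB·CA·AB·CA·CA·CA·A·AB·CA
    A ↦ CA
    B ↦ A
    C ↦ AB

A->CA, B->A, C->AB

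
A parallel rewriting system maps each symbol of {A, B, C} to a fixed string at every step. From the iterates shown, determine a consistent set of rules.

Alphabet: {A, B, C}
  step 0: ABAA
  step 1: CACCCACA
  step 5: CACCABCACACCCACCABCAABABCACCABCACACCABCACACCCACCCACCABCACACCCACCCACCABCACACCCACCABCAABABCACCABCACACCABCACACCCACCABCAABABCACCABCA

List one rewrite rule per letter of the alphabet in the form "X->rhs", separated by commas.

  step 0 ⇒ step 1: ABAA ⇒ CA·CC·CA·CA
    A ↦ CA
    B ↦ CC
    C ↦ AB  (constrained at step 1)

A->CA, B->CC, C->AB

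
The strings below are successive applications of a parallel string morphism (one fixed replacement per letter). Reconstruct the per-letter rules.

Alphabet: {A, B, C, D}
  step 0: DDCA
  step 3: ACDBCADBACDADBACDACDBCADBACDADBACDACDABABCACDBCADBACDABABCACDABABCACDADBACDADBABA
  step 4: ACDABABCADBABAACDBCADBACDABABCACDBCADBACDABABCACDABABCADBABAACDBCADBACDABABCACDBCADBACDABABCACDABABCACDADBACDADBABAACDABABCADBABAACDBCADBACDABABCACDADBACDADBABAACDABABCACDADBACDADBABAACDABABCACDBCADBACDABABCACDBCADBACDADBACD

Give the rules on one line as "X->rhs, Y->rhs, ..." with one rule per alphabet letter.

  step 3 ⇒ step 4: ACDBCADBACDADBACDACDBCADBACDADBACDACDABABCACDBCADBACDABABCACDABABCACDADBACDADBABA ⇒ ACD·ABA·BC·ADB·ABA·ACD·BC·ADB·ACD·ABA·BC·ACD·BC·ADB·ACD·ABA·BC·ACD·ABA·BC·ADB·ABA·ACD·BC·ADB·ACD·ABA·BC·ACD·BC·ADB·ACD·ABA·BC·ACD·ABA·BC·ACD·ADB·ACD·ADB·ABA·ACD·ABA·BC·ADB·ABA·ACD·BC·ADB·ACD·ABA·BC·ACD·ADB·ACD·ADB·ABA·ACD·ABA·BC·ACD·ADB·ACD·ADB·ABA·ACD·ABA·BC·ACD·BC·ADB·ACD·ABA·BC·ACD·BC·ADB·ACD·ADB·ACD
    A ↦ ACD
    B ↦ ADB
    C ↦ ABA
    D ↦ BC

A->ACD, B->ADB, C->ABA, D->BC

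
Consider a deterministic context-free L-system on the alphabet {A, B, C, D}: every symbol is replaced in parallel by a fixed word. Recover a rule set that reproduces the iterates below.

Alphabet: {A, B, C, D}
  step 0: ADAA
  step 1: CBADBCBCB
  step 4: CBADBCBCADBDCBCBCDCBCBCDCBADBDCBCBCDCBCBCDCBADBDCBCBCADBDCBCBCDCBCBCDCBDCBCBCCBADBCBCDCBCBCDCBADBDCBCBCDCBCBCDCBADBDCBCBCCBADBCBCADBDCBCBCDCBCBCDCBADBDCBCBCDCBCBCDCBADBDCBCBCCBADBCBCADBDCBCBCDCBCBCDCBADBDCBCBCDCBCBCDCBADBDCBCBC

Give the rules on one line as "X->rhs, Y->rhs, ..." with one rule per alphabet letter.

A->CB, B->CBC, C->DCB, D->ADB

  step 0 ⇒ step 1: ADAA ⇒ CB·ADB·CB·CB
    A ↦ CB
    D ↦ ADB
    B ↦ CBC  (constrained at step 1)
    C ↦ DCB  (constrained at step 1)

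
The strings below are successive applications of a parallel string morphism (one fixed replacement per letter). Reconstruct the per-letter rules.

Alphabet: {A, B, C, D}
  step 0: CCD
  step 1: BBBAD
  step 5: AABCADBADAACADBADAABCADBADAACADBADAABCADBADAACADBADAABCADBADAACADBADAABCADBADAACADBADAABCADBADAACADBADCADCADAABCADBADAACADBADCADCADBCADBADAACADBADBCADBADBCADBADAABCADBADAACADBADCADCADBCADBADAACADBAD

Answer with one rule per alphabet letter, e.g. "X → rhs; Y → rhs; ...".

A->CAD, B->AA, C->B, D->BAD

  step 0 ⇒ step 1: CCD ⇒ B·B·BAD
    C ↦ B
    D ↦ BAD
    A ↦ CAD  (constrained at step 1)
    B ↦ AA  (constrained at step 1)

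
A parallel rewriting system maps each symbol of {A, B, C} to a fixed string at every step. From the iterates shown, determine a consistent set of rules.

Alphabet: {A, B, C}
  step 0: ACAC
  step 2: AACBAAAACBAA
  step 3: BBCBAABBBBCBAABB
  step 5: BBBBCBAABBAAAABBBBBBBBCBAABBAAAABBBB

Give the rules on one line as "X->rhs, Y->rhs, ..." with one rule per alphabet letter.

A->B, B->AA, C->CB

  step 2 ⇒ step 3: AACBAAAACBAA ⇒ B·B·CB·AA·B·B·B·B·CB·AA·B·B
    A ↦ B
    B ↦ AA
    C ↦ CB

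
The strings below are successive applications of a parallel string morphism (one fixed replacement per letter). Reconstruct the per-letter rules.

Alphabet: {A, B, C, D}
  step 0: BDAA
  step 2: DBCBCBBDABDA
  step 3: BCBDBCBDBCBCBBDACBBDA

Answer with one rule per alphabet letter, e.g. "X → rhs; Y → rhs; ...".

  step 2 ⇒ step 3: DBCBCBBDABDA ⇒ B·CB·DB·CB·DB·CB·CB·B·DA·CB·B·DA
    A ↦ DA
    B ↦ CB
    C ↦ DB
    D ↦ B

A->DA, B->CB, C->DB, D->B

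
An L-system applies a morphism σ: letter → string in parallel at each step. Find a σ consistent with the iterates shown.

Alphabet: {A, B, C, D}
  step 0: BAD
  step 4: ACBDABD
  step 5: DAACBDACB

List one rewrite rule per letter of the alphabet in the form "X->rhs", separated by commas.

A->D, B->AC, C->A, D->B

  step 4 ⇒ step 5: ACBDABD ⇒ D·A·AC·B·D·AC·B
    A ↦ D
    B ↦ AC
    C ↦ A
    D ↦ B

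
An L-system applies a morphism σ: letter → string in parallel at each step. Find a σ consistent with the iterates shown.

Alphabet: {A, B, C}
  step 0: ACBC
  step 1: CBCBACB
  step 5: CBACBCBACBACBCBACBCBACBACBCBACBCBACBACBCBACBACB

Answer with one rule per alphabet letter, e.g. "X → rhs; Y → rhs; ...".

A->CB, B->A, C->CB

  step 0 ⇒ step 1: ACBC ⇒ CB·CB·A·CB
    A ↦ CB
    B ↦ A
    C ↦ CB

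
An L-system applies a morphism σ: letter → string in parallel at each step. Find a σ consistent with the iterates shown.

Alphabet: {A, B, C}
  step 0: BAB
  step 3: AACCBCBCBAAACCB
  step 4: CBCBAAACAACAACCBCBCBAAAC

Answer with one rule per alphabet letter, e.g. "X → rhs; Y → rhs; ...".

  step 3 ⇒ step 4: AACCBCBCBAAACCB ⇒ CB·CB·A·A·AC·A·AC·A·AC·CB·CB·CB·A·A·AC
    A ↦ CB
    B ↦ AC
    C ↦ A

A->CB, B->AC, C->A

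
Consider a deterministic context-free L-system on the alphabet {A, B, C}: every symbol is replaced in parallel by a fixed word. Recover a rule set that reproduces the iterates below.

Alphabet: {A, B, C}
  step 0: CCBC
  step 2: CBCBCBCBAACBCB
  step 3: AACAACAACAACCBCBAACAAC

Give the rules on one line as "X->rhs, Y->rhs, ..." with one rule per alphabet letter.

  step 2 ⇒ step 3: CBCBCBCBAACBCB ⇒ AA·C·AA·C·AA·C·AA·C·CB·CB·AA·C·AA·C
    A ↦ CB
    B ↦ C
    C ↦ AA

A->CB, B->C, C->AA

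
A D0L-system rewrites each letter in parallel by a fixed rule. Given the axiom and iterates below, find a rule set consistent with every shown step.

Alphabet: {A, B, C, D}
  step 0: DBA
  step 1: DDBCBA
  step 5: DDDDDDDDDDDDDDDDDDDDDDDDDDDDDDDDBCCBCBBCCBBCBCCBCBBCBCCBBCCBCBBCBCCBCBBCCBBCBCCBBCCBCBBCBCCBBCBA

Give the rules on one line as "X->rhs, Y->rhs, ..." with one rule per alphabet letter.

A->BA, B->BC, C->CB, D->DD

  step 0 ⇒ step 1: DBA ⇒ DD·BC·BA
    A ↦ BA
    B ↦ BC
    D ↦ DD
    C ↦ CB  (constrained at step 1)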